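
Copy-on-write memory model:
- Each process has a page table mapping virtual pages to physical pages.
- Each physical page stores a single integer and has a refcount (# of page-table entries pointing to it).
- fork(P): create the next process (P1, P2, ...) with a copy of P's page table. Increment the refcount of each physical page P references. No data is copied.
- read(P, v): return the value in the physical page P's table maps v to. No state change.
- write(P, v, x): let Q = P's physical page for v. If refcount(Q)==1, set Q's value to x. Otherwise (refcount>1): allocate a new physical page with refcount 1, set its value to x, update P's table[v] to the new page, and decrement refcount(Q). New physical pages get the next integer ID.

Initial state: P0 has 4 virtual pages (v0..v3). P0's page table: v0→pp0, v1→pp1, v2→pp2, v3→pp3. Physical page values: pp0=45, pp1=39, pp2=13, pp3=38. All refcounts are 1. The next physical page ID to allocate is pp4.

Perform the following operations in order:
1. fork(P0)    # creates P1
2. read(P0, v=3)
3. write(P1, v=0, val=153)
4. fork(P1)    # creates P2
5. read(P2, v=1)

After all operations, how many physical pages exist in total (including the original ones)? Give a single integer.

Op 1: fork(P0) -> P1. 4 ppages; refcounts: pp0:2 pp1:2 pp2:2 pp3:2
Op 2: read(P0, v3) -> 38. No state change.
Op 3: write(P1, v0, 153). refcount(pp0)=2>1 -> COPY to pp4. 5 ppages; refcounts: pp0:1 pp1:2 pp2:2 pp3:2 pp4:1
Op 4: fork(P1) -> P2. 5 ppages; refcounts: pp0:1 pp1:3 pp2:3 pp3:3 pp4:2
Op 5: read(P2, v1) -> 39. No state change.

Answer: 5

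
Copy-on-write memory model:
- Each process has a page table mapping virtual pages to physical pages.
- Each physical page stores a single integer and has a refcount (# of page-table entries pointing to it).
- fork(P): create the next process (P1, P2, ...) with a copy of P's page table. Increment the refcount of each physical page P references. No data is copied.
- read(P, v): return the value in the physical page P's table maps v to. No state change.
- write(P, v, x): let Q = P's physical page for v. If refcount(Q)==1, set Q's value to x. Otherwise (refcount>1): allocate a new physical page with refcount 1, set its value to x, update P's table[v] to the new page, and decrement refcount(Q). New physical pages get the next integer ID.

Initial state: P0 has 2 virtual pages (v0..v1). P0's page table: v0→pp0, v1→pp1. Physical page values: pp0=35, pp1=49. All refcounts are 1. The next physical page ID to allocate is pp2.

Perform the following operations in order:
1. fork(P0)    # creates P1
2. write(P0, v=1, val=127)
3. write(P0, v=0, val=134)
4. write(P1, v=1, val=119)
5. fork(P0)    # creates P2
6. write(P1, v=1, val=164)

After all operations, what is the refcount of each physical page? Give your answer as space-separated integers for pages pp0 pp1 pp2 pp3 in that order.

Op 1: fork(P0) -> P1. 2 ppages; refcounts: pp0:2 pp1:2
Op 2: write(P0, v1, 127). refcount(pp1)=2>1 -> COPY to pp2. 3 ppages; refcounts: pp0:2 pp1:1 pp2:1
Op 3: write(P0, v0, 134). refcount(pp0)=2>1 -> COPY to pp3. 4 ppages; refcounts: pp0:1 pp1:1 pp2:1 pp3:1
Op 4: write(P1, v1, 119). refcount(pp1)=1 -> write in place. 4 ppages; refcounts: pp0:1 pp1:1 pp2:1 pp3:1
Op 5: fork(P0) -> P2. 4 ppages; refcounts: pp0:1 pp1:1 pp2:2 pp3:2
Op 6: write(P1, v1, 164). refcount(pp1)=1 -> write in place. 4 ppages; refcounts: pp0:1 pp1:1 pp2:2 pp3:2

Answer: 1 1 2 2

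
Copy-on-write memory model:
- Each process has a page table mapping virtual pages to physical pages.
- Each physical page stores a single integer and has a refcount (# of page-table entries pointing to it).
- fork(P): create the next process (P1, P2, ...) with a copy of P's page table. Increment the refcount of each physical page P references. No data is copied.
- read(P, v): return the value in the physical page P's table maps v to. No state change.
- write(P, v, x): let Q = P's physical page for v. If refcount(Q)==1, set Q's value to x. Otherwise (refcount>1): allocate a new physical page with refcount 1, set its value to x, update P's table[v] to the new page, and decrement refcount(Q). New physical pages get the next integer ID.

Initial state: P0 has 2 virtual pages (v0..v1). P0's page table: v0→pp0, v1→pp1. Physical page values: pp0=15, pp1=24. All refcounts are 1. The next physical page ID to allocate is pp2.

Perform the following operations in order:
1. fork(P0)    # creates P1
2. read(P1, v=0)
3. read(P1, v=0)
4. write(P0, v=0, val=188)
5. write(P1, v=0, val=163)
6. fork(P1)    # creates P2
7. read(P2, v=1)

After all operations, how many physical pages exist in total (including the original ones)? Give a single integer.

Op 1: fork(P0) -> P1. 2 ppages; refcounts: pp0:2 pp1:2
Op 2: read(P1, v0) -> 15. No state change.
Op 3: read(P1, v0) -> 15. No state change.
Op 4: write(P0, v0, 188). refcount(pp0)=2>1 -> COPY to pp2. 3 ppages; refcounts: pp0:1 pp1:2 pp2:1
Op 5: write(P1, v0, 163). refcount(pp0)=1 -> write in place. 3 ppages; refcounts: pp0:1 pp1:2 pp2:1
Op 6: fork(P1) -> P2. 3 ppages; refcounts: pp0:2 pp1:3 pp2:1
Op 7: read(P2, v1) -> 24. No state change.

Answer: 3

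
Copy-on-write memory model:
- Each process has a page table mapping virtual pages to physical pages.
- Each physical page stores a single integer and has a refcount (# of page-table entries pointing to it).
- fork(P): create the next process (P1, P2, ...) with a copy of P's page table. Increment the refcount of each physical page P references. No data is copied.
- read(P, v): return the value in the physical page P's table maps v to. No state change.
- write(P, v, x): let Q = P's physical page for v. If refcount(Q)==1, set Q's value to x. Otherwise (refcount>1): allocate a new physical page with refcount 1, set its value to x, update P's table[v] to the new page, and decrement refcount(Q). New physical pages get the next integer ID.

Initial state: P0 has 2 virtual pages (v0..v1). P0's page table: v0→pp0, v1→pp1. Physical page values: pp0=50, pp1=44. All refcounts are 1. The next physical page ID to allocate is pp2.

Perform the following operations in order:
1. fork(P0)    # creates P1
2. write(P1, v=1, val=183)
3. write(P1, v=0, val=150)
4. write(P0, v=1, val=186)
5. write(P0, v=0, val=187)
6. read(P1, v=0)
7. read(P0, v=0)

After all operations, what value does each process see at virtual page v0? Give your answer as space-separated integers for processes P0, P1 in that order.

Op 1: fork(P0) -> P1. 2 ppages; refcounts: pp0:2 pp1:2
Op 2: write(P1, v1, 183). refcount(pp1)=2>1 -> COPY to pp2. 3 ppages; refcounts: pp0:2 pp1:1 pp2:1
Op 3: write(P1, v0, 150). refcount(pp0)=2>1 -> COPY to pp3. 4 ppages; refcounts: pp0:1 pp1:1 pp2:1 pp3:1
Op 4: write(P0, v1, 186). refcount(pp1)=1 -> write in place. 4 ppages; refcounts: pp0:1 pp1:1 pp2:1 pp3:1
Op 5: write(P0, v0, 187). refcount(pp0)=1 -> write in place. 4 ppages; refcounts: pp0:1 pp1:1 pp2:1 pp3:1
Op 6: read(P1, v0) -> 150. No state change.
Op 7: read(P0, v0) -> 187. No state change.
P0: v0 -> pp0 = 187
P1: v0 -> pp3 = 150

Answer: 187 150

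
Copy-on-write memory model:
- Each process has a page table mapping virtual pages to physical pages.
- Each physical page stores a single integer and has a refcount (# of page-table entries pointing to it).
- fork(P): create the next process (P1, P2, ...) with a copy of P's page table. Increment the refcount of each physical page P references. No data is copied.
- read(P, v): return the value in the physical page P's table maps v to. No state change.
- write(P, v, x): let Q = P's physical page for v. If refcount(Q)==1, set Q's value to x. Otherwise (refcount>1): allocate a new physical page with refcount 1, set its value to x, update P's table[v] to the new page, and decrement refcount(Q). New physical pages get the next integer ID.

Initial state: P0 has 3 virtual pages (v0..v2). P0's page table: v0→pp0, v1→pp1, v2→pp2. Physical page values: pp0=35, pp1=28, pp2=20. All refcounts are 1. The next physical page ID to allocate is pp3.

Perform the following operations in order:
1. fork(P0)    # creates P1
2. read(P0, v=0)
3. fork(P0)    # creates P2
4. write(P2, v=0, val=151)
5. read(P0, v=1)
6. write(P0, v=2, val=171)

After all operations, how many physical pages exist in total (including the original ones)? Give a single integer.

Answer: 5

Derivation:
Op 1: fork(P0) -> P1. 3 ppages; refcounts: pp0:2 pp1:2 pp2:2
Op 2: read(P0, v0) -> 35. No state change.
Op 3: fork(P0) -> P2. 3 ppages; refcounts: pp0:3 pp1:3 pp2:3
Op 4: write(P2, v0, 151). refcount(pp0)=3>1 -> COPY to pp3. 4 ppages; refcounts: pp0:2 pp1:3 pp2:3 pp3:1
Op 5: read(P0, v1) -> 28. No state change.
Op 6: write(P0, v2, 171). refcount(pp2)=3>1 -> COPY to pp4. 5 ppages; refcounts: pp0:2 pp1:3 pp2:2 pp3:1 pp4:1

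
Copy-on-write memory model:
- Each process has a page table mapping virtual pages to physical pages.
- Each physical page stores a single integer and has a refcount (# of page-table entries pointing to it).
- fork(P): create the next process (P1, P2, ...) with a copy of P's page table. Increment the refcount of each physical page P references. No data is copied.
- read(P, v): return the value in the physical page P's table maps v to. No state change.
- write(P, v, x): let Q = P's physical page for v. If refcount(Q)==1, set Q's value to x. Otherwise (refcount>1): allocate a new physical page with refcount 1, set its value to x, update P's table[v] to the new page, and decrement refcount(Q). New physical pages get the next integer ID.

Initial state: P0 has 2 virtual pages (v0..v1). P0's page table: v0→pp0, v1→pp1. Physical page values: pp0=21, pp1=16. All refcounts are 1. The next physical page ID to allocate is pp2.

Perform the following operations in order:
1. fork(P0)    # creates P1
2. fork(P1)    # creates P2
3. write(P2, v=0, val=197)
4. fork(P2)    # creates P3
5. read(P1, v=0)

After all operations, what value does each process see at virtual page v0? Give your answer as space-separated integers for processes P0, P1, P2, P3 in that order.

Answer: 21 21 197 197

Derivation:
Op 1: fork(P0) -> P1. 2 ppages; refcounts: pp0:2 pp1:2
Op 2: fork(P1) -> P2. 2 ppages; refcounts: pp0:3 pp1:3
Op 3: write(P2, v0, 197). refcount(pp0)=3>1 -> COPY to pp2. 3 ppages; refcounts: pp0:2 pp1:3 pp2:1
Op 4: fork(P2) -> P3. 3 ppages; refcounts: pp0:2 pp1:4 pp2:2
Op 5: read(P1, v0) -> 21. No state change.
P0: v0 -> pp0 = 21
P1: v0 -> pp0 = 21
P2: v0 -> pp2 = 197
P3: v0 -> pp2 = 197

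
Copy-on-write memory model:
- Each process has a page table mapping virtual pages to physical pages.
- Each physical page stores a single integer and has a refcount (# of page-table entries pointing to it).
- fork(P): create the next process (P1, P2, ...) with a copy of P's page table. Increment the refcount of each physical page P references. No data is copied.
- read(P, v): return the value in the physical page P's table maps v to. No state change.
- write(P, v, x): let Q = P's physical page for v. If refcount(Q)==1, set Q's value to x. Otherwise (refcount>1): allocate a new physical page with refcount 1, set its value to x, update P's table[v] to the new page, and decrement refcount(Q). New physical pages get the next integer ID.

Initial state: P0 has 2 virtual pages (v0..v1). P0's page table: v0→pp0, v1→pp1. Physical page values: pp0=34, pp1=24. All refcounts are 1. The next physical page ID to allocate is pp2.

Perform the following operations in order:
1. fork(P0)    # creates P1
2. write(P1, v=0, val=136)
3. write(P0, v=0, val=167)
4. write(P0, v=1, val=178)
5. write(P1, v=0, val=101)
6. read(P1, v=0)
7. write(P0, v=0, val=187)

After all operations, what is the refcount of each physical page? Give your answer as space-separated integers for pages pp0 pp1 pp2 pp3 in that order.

Op 1: fork(P0) -> P1. 2 ppages; refcounts: pp0:2 pp1:2
Op 2: write(P1, v0, 136). refcount(pp0)=2>1 -> COPY to pp2. 3 ppages; refcounts: pp0:1 pp1:2 pp2:1
Op 3: write(P0, v0, 167). refcount(pp0)=1 -> write in place. 3 ppages; refcounts: pp0:1 pp1:2 pp2:1
Op 4: write(P0, v1, 178). refcount(pp1)=2>1 -> COPY to pp3. 4 ppages; refcounts: pp0:1 pp1:1 pp2:1 pp3:1
Op 5: write(P1, v0, 101). refcount(pp2)=1 -> write in place. 4 ppages; refcounts: pp0:1 pp1:1 pp2:1 pp3:1
Op 6: read(P1, v0) -> 101. No state change.
Op 7: write(P0, v0, 187). refcount(pp0)=1 -> write in place. 4 ppages; refcounts: pp0:1 pp1:1 pp2:1 pp3:1

Answer: 1 1 1 1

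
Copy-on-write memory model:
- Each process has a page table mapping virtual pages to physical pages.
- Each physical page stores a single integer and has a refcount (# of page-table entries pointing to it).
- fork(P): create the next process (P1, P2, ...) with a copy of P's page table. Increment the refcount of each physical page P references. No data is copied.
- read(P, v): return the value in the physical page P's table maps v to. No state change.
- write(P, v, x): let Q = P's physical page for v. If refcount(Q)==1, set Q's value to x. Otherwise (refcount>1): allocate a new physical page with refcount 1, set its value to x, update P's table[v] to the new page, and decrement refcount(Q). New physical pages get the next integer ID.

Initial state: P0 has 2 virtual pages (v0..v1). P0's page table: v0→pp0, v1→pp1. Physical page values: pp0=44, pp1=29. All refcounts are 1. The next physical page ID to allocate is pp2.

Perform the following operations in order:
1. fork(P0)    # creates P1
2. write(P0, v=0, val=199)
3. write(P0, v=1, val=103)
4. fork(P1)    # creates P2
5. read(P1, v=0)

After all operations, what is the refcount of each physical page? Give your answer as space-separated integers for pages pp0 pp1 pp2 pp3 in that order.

Answer: 2 2 1 1

Derivation:
Op 1: fork(P0) -> P1. 2 ppages; refcounts: pp0:2 pp1:2
Op 2: write(P0, v0, 199). refcount(pp0)=2>1 -> COPY to pp2. 3 ppages; refcounts: pp0:1 pp1:2 pp2:1
Op 3: write(P0, v1, 103). refcount(pp1)=2>1 -> COPY to pp3. 4 ppages; refcounts: pp0:1 pp1:1 pp2:1 pp3:1
Op 4: fork(P1) -> P2. 4 ppages; refcounts: pp0:2 pp1:2 pp2:1 pp3:1
Op 5: read(P1, v0) -> 44. No state change.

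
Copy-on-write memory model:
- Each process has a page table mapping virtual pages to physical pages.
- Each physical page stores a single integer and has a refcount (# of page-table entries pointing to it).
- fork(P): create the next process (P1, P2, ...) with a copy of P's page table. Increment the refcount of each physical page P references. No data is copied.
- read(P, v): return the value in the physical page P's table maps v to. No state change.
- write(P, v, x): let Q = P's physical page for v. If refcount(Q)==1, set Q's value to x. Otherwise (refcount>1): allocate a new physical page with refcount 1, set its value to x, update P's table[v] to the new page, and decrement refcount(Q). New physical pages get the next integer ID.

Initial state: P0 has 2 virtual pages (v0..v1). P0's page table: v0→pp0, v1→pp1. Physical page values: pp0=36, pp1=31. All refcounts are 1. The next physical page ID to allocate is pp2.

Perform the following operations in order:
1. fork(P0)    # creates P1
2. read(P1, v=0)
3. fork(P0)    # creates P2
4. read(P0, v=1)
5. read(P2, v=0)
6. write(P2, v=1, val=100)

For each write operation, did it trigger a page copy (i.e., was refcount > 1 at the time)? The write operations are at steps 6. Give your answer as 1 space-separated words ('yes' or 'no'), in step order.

Op 1: fork(P0) -> P1. 2 ppages; refcounts: pp0:2 pp1:2
Op 2: read(P1, v0) -> 36. No state change.
Op 3: fork(P0) -> P2. 2 ppages; refcounts: pp0:3 pp1:3
Op 4: read(P0, v1) -> 31. No state change.
Op 5: read(P2, v0) -> 36. No state change.
Op 6: write(P2, v1, 100). refcount(pp1)=3>1 -> COPY to pp2. 3 ppages; refcounts: pp0:3 pp1:2 pp2:1

yes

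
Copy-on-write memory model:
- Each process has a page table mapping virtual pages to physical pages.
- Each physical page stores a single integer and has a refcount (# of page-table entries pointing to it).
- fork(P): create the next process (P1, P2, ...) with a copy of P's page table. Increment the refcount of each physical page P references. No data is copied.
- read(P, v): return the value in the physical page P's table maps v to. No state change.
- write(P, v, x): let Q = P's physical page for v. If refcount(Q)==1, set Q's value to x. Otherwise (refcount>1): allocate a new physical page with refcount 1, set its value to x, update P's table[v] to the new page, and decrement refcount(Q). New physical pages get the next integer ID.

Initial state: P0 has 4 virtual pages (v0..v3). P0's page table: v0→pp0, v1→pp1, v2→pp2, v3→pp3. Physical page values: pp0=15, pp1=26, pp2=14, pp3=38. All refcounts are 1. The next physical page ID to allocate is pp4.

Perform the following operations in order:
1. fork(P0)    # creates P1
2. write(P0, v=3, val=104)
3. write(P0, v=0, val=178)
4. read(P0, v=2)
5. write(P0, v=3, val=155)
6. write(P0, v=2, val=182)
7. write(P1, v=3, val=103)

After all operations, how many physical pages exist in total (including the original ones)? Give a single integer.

Op 1: fork(P0) -> P1. 4 ppages; refcounts: pp0:2 pp1:2 pp2:2 pp3:2
Op 2: write(P0, v3, 104). refcount(pp3)=2>1 -> COPY to pp4. 5 ppages; refcounts: pp0:2 pp1:2 pp2:2 pp3:1 pp4:1
Op 3: write(P0, v0, 178). refcount(pp0)=2>1 -> COPY to pp5. 6 ppages; refcounts: pp0:1 pp1:2 pp2:2 pp3:1 pp4:1 pp5:1
Op 4: read(P0, v2) -> 14. No state change.
Op 5: write(P0, v3, 155). refcount(pp4)=1 -> write in place. 6 ppages; refcounts: pp0:1 pp1:2 pp2:2 pp3:1 pp4:1 pp5:1
Op 6: write(P0, v2, 182). refcount(pp2)=2>1 -> COPY to pp6. 7 ppages; refcounts: pp0:1 pp1:2 pp2:1 pp3:1 pp4:1 pp5:1 pp6:1
Op 7: write(P1, v3, 103). refcount(pp3)=1 -> write in place. 7 ppages; refcounts: pp0:1 pp1:2 pp2:1 pp3:1 pp4:1 pp5:1 pp6:1

Answer: 7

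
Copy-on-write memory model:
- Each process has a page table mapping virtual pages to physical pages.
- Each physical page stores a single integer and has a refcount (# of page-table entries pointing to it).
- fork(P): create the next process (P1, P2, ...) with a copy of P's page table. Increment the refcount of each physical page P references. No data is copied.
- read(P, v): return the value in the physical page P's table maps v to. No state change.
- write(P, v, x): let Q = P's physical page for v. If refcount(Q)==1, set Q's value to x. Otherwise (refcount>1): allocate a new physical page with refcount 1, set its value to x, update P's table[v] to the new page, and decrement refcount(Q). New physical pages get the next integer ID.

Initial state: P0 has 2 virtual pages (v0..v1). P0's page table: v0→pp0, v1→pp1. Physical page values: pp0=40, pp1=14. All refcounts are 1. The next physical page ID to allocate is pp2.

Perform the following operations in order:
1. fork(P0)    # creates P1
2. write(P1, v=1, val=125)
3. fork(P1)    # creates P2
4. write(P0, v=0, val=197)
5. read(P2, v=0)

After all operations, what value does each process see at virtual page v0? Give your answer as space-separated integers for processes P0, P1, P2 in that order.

Answer: 197 40 40

Derivation:
Op 1: fork(P0) -> P1. 2 ppages; refcounts: pp0:2 pp1:2
Op 2: write(P1, v1, 125). refcount(pp1)=2>1 -> COPY to pp2. 3 ppages; refcounts: pp0:2 pp1:1 pp2:1
Op 3: fork(P1) -> P2. 3 ppages; refcounts: pp0:3 pp1:1 pp2:2
Op 4: write(P0, v0, 197). refcount(pp0)=3>1 -> COPY to pp3. 4 ppages; refcounts: pp0:2 pp1:1 pp2:2 pp3:1
Op 5: read(P2, v0) -> 40. No state change.
P0: v0 -> pp3 = 197
P1: v0 -> pp0 = 40
P2: v0 -> pp0 = 40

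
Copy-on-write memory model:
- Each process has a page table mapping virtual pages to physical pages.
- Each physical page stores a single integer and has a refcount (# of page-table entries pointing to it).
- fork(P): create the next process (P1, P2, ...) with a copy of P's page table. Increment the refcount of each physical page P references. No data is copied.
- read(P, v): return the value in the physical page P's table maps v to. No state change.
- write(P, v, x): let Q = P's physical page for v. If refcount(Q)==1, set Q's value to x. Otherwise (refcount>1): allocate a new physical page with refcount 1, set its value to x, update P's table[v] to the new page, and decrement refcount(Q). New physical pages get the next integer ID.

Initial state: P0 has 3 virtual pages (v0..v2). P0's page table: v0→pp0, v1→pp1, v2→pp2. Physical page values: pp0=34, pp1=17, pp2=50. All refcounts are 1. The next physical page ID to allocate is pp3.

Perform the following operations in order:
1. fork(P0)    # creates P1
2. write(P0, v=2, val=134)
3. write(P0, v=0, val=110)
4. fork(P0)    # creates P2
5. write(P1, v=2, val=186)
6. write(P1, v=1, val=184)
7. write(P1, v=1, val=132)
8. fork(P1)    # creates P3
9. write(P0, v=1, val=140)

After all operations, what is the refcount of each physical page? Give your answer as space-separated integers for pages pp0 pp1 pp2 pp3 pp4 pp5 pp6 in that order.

Answer: 2 1 2 2 2 2 1

Derivation:
Op 1: fork(P0) -> P1. 3 ppages; refcounts: pp0:2 pp1:2 pp2:2
Op 2: write(P0, v2, 134). refcount(pp2)=2>1 -> COPY to pp3. 4 ppages; refcounts: pp0:2 pp1:2 pp2:1 pp3:1
Op 3: write(P0, v0, 110). refcount(pp0)=2>1 -> COPY to pp4. 5 ppages; refcounts: pp0:1 pp1:2 pp2:1 pp3:1 pp4:1
Op 4: fork(P0) -> P2. 5 ppages; refcounts: pp0:1 pp1:3 pp2:1 pp3:2 pp4:2
Op 5: write(P1, v2, 186). refcount(pp2)=1 -> write in place. 5 ppages; refcounts: pp0:1 pp1:3 pp2:1 pp3:2 pp4:2
Op 6: write(P1, v1, 184). refcount(pp1)=3>1 -> COPY to pp5. 6 ppages; refcounts: pp0:1 pp1:2 pp2:1 pp3:2 pp4:2 pp5:1
Op 7: write(P1, v1, 132). refcount(pp5)=1 -> write in place. 6 ppages; refcounts: pp0:1 pp1:2 pp2:1 pp3:2 pp4:2 pp5:1
Op 8: fork(P1) -> P3. 6 ppages; refcounts: pp0:2 pp1:2 pp2:2 pp3:2 pp4:2 pp5:2
Op 9: write(P0, v1, 140). refcount(pp1)=2>1 -> COPY to pp6. 7 ppages; refcounts: pp0:2 pp1:1 pp2:2 pp3:2 pp4:2 pp5:2 pp6:1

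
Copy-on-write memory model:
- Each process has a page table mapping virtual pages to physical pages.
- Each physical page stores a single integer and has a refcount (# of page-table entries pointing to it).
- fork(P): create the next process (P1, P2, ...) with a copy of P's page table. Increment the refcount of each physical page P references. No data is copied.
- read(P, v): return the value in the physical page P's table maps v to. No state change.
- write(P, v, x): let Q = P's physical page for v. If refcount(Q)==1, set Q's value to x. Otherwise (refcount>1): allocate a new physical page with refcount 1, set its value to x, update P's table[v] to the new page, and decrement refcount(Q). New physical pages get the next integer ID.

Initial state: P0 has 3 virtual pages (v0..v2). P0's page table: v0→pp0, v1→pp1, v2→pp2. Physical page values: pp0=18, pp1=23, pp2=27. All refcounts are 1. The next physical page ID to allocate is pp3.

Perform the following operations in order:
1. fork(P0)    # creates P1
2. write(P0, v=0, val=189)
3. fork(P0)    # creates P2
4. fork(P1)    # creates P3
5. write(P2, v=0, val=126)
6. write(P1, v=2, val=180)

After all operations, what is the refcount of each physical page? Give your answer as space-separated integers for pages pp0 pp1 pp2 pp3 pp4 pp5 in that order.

Op 1: fork(P0) -> P1. 3 ppages; refcounts: pp0:2 pp1:2 pp2:2
Op 2: write(P0, v0, 189). refcount(pp0)=2>1 -> COPY to pp3. 4 ppages; refcounts: pp0:1 pp1:2 pp2:2 pp3:1
Op 3: fork(P0) -> P2. 4 ppages; refcounts: pp0:1 pp1:3 pp2:3 pp3:2
Op 4: fork(P1) -> P3. 4 ppages; refcounts: pp0:2 pp1:4 pp2:4 pp3:2
Op 5: write(P2, v0, 126). refcount(pp3)=2>1 -> COPY to pp4. 5 ppages; refcounts: pp0:2 pp1:4 pp2:4 pp3:1 pp4:1
Op 6: write(P1, v2, 180). refcount(pp2)=4>1 -> COPY to pp5. 6 ppages; refcounts: pp0:2 pp1:4 pp2:3 pp3:1 pp4:1 pp5:1

Answer: 2 4 3 1 1 1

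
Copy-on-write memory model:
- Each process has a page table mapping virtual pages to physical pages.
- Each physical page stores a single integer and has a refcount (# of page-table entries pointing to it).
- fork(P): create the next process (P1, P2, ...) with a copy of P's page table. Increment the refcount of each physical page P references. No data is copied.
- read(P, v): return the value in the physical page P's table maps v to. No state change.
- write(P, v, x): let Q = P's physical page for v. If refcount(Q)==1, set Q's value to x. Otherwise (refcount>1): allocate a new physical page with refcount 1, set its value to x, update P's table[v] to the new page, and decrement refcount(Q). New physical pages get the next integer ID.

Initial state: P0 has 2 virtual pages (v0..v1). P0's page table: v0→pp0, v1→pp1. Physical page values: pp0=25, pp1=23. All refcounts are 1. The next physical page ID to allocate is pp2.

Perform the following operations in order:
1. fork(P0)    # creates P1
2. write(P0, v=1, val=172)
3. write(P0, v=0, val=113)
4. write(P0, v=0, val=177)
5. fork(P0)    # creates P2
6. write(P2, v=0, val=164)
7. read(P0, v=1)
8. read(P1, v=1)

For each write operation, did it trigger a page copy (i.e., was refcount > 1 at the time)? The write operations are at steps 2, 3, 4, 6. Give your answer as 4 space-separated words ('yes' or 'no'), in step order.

Op 1: fork(P0) -> P1. 2 ppages; refcounts: pp0:2 pp1:2
Op 2: write(P0, v1, 172). refcount(pp1)=2>1 -> COPY to pp2. 3 ppages; refcounts: pp0:2 pp1:1 pp2:1
Op 3: write(P0, v0, 113). refcount(pp0)=2>1 -> COPY to pp3. 4 ppages; refcounts: pp0:1 pp1:1 pp2:1 pp3:1
Op 4: write(P0, v0, 177). refcount(pp3)=1 -> write in place. 4 ppages; refcounts: pp0:1 pp1:1 pp2:1 pp3:1
Op 5: fork(P0) -> P2. 4 ppages; refcounts: pp0:1 pp1:1 pp2:2 pp3:2
Op 6: write(P2, v0, 164). refcount(pp3)=2>1 -> COPY to pp4. 5 ppages; refcounts: pp0:1 pp1:1 pp2:2 pp3:1 pp4:1
Op 7: read(P0, v1) -> 172. No state change.
Op 8: read(P1, v1) -> 23. No state change.

yes yes no yes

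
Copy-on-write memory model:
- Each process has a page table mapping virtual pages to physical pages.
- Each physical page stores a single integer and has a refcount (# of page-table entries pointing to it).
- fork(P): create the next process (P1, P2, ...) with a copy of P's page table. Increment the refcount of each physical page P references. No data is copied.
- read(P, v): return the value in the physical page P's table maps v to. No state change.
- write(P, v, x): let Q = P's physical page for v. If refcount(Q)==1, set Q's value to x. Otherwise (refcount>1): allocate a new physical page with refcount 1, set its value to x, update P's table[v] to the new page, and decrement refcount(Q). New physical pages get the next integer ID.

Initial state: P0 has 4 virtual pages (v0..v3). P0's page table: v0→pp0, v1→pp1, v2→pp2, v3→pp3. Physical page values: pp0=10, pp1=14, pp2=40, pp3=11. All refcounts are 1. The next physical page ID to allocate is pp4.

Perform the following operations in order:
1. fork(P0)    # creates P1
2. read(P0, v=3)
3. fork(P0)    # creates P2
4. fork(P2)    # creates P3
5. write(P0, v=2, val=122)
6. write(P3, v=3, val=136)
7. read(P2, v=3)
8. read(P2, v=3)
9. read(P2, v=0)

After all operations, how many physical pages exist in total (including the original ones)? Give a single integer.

Answer: 6

Derivation:
Op 1: fork(P0) -> P1. 4 ppages; refcounts: pp0:2 pp1:2 pp2:2 pp3:2
Op 2: read(P0, v3) -> 11. No state change.
Op 3: fork(P0) -> P2. 4 ppages; refcounts: pp0:3 pp1:3 pp2:3 pp3:3
Op 4: fork(P2) -> P3. 4 ppages; refcounts: pp0:4 pp1:4 pp2:4 pp3:4
Op 5: write(P0, v2, 122). refcount(pp2)=4>1 -> COPY to pp4. 5 ppages; refcounts: pp0:4 pp1:4 pp2:3 pp3:4 pp4:1
Op 6: write(P3, v3, 136). refcount(pp3)=4>1 -> COPY to pp5. 6 ppages; refcounts: pp0:4 pp1:4 pp2:3 pp3:3 pp4:1 pp5:1
Op 7: read(P2, v3) -> 11. No state change.
Op 8: read(P2, v3) -> 11. No state change.
Op 9: read(P2, v0) -> 10. No state change.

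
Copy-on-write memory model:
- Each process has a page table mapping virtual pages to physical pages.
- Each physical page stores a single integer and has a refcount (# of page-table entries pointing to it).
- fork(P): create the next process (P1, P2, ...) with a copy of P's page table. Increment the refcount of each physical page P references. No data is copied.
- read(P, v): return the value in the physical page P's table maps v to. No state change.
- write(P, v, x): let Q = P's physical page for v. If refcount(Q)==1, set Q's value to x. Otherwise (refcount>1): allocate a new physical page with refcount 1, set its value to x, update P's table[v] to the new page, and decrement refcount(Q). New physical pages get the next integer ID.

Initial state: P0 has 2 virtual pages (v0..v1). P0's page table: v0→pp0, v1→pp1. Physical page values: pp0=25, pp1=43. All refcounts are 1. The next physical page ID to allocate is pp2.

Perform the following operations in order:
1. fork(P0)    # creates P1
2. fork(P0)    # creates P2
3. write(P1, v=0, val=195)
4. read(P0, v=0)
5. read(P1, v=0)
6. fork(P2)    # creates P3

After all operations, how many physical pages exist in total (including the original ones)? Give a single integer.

Answer: 3

Derivation:
Op 1: fork(P0) -> P1. 2 ppages; refcounts: pp0:2 pp1:2
Op 2: fork(P0) -> P2. 2 ppages; refcounts: pp0:3 pp1:3
Op 3: write(P1, v0, 195). refcount(pp0)=3>1 -> COPY to pp2. 3 ppages; refcounts: pp0:2 pp1:3 pp2:1
Op 4: read(P0, v0) -> 25. No state change.
Op 5: read(P1, v0) -> 195. No state change.
Op 6: fork(P2) -> P3. 3 ppages; refcounts: pp0:3 pp1:4 pp2:1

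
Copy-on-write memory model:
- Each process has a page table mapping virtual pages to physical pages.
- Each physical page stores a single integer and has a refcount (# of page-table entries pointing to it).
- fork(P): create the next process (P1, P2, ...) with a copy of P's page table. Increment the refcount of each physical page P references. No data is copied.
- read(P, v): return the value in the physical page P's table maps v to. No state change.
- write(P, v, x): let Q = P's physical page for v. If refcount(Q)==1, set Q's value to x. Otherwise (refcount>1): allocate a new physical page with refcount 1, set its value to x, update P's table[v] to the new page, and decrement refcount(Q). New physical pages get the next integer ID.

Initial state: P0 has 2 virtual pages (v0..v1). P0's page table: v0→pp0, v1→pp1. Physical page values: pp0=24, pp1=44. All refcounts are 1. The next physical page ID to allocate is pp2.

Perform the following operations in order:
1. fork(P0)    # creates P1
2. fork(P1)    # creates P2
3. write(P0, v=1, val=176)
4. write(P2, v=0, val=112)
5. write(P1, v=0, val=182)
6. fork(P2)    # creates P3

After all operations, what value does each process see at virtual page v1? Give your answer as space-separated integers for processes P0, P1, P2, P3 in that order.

Op 1: fork(P0) -> P1. 2 ppages; refcounts: pp0:2 pp1:2
Op 2: fork(P1) -> P2. 2 ppages; refcounts: pp0:3 pp1:3
Op 3: write(P0, v1, 176). refcount(pp1)=3>1 -> COPY to pp2. 3 ppages; refcounts: pp0:3 pp1:2 pp2:1
Op 4: write(P2, v0, 112). refcount(pp0)=3>1 -> COPY to pp3. 4 ppages; refcounts: pp0:2 pp1:2 pp2:1 pp3:1
Op 5: write(P1, v0, 182). refcount(pp0)=2>1 -> COPY to pp4. 5 ppages; refcounts: pp0:1 pp1:2 pp2:1 pp3:1 pp4:1
Op 6: fork(P2) -> P3. 5 ppages; refcounts: pp0:1 pp1:3 pp2:1 pp3:2 pp4:1
P0: v1 -> pp2 = 176
P1: v1 -> pp1 = 44
P2: v1 -> pp1 = 44
P3: v1 -> pp1 = 44

Answer: 176 44 44 44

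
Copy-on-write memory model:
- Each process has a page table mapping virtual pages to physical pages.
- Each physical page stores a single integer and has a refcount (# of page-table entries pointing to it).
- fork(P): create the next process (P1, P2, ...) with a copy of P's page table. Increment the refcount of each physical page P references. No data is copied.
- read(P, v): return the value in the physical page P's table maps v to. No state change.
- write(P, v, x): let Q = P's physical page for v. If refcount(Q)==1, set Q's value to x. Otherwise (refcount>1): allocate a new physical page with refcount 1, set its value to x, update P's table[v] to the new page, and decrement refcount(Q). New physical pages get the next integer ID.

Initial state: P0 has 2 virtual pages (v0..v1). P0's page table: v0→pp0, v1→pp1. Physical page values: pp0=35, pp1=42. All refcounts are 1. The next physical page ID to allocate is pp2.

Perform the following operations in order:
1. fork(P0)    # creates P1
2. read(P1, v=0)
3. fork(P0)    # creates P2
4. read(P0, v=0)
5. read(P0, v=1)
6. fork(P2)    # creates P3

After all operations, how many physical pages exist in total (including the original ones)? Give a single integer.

Answer: 2

Derivation:
Op 1: fork(P0) -> P1. 2 ppages; refcounts: pp0:2 pp1:2
Op 2: read(P1, v0) -> 35. No state change.
Op 3: fork(P0) -> P2. 2 ppages; refcounts: pp0:3 pp1:3
Op 4: read(P0, v0) -> 35. No state change.
Op 5: read(P0, v1) -> 42. No state change.
Op 6: fork(P2) -> P3. 2 ppages; refcounts: pp0:4 pp1:4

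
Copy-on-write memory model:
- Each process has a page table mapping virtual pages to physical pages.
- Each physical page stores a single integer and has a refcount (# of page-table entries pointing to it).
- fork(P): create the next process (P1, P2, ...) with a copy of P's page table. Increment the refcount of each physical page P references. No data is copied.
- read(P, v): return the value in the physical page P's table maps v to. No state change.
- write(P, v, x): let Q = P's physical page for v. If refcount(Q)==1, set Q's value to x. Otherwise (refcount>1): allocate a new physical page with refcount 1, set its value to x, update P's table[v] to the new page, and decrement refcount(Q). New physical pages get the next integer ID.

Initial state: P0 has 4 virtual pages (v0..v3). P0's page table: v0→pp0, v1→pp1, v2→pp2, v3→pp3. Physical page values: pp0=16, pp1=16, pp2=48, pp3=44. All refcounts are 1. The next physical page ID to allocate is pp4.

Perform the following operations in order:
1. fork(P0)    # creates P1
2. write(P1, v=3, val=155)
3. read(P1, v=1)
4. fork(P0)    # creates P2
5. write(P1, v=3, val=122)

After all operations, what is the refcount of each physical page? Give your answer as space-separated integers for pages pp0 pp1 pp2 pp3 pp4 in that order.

Answer: 3 3 3 2 1

Derivation:
Op 1: fork(P0) -> P1. 4 ppages; refcounts: pp0:2 pp1:2 pp2:2 pp3:2
Op 2: write(P1, v3, 155). refcount(pp3)=2>1 -> COPY to pp4. 5 ppages; refcounts: pp0:2 pp1:2 pp2:2 pp3:1 pp4:1
Op 3: read(P1, v1) -> 16. No state change.
Op 4: fork(P0) -> P2. 5 ppages; refcounts: pp0:3 pp1:3 pp2:3 pp3:2 pp4:1
Op 5: write(P1, v3, 122). refcount(pp4)=1 -> write in place. 5 ppages; refcounts: pp0:3 pp1:3 pp2:3 pp3:2 pp4:1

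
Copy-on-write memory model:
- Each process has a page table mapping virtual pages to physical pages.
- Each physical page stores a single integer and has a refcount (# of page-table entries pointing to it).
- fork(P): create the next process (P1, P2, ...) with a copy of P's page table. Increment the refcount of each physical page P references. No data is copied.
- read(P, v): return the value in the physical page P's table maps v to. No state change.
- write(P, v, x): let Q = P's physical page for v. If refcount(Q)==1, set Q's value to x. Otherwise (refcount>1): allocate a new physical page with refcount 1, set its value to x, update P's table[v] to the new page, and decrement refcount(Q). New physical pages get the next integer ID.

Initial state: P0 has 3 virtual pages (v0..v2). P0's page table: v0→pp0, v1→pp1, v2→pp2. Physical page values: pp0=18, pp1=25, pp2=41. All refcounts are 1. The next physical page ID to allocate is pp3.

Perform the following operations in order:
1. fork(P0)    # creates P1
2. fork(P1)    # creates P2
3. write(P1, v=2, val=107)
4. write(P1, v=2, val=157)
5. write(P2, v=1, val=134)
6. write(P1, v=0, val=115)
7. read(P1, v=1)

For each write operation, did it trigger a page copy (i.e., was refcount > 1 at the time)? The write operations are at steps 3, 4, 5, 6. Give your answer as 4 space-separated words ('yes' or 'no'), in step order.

Op 1: fork(P0) -> P1. 3 ppages; refcounts: pp0:2 pp1:2 pp2:2
Op 2: fork(P1) -> P2. 3 ppages; refcounts: pp0:3 pp1:3 pp2:3
Op 3: write(P1, v2, 107). refcount(pp2)=3>1 -> COPY to pp3. 4 ppages; refcounts: pp0:3 pp1:3 pp2:2 pp3:1
Op 4: write(P1, v2, 157). refcount(pp3)=1 -> write in place. 4 ppages; refcounts: pp0:3 pp1:3 pp2:2 pp3:1
Op 5: write(P2, v1, 134). refcount(pp1)=3>1 -> COPY to pp4. 5 ppages; refcounts: pp0:3 pp1:2 pp2:2 pp3:1 pp4:1
Op 6: write(P1, v0, 115). refcount(pp0)=3>1 -> COPY to pp5. 6 ppages; refcounts: pp0:2 pp1:2 pp2:2 pp3:1 pp4:1 pp5:1
Op 7: read(P1, v1) -> 25. No state change.

yes no yes yes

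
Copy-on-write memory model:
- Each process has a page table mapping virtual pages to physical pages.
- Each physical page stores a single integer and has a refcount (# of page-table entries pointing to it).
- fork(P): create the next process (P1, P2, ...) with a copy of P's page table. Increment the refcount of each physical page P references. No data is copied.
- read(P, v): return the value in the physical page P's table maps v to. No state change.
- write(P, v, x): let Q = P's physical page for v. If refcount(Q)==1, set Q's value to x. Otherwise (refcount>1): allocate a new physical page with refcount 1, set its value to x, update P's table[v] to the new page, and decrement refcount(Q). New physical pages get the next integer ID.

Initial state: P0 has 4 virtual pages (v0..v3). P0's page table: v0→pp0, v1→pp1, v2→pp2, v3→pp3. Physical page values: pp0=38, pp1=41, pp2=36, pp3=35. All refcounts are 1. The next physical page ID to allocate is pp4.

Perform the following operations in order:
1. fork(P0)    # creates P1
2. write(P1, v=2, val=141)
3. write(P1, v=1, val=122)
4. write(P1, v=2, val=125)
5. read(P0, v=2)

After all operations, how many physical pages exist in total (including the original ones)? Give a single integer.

Answer: 6

Derivation:
Op 1: fork(P0) -> P1. 4 ppages; refcounts: pp0:2 pp1:2 pp2:2 pp3:2
Op 2: write(P1, v2, 141). refcount(pp2)=2>1 -> COPY to pp4. 5 ppages; refcounts: pp0:2 pp1:2 pp2:1 pp3:2 pp4:1
Op 3: write(P1, v1, 122). refcount(pp1)=2>1 -> COPY to pp5. 6 ppages; refcounts: pp0:2 pp1:1 pp2:1 pp3:2 pp4:1 pp5:1
Op 4: write(P1, v2, 125). refcount(pp4)=1 -> write in place. 6 ppages; refcounts: pp0:2 pp1:1 pp2:1 pp3:2 pp4:1 pp5:1
Op 5: read(P0, v2) -> 36. No state change.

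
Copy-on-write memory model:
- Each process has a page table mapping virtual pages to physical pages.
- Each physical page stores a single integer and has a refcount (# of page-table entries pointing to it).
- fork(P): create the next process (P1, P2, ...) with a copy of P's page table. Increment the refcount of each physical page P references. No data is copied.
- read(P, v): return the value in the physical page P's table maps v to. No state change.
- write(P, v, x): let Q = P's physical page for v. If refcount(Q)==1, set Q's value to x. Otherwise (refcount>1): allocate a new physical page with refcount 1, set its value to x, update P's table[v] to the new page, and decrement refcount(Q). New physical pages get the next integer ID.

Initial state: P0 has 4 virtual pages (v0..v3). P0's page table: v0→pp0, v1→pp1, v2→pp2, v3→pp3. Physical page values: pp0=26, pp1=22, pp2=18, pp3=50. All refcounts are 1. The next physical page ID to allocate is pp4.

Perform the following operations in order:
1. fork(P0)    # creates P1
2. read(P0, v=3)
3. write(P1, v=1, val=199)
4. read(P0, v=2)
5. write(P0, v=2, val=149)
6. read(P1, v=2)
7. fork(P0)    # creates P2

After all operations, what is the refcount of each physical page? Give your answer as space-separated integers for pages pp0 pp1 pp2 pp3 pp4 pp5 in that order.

Answer: 3 2 1 3 1 2

Derivation:
Op 1: fork(P0) -> P1. 4 ppages; refcounts: pp0:2 pp1:2 pp2:2 pp3:2
Op 2: read(P0, v3) -> 50. No state change.
Op 3: write(P1, v1, 199). refcount(pp1)=2>1 -> COPY to pp4. 5 ppages; refcounts: pp0:2 pp1:1 pp2:2 pp3:2 pp4:1
Op 4: read(P0, v2) -> 18. No state change.
Op 5: write(P0, v2, 149). refcount(pp2)=2>1 -> COPY to pp5. 6 ppages; refcounts: pp0:2 pp1:1 pp2:1 pp3:2 pp4:1 pp5:1
Op 6: read(P1, v2) -> 18. No state change.
Op 7: fork(P0) -> P2. 6 ppages; refcounts: pp0:3 pp1:2 pp2:1 pp3:3 pp4:1 pp5:2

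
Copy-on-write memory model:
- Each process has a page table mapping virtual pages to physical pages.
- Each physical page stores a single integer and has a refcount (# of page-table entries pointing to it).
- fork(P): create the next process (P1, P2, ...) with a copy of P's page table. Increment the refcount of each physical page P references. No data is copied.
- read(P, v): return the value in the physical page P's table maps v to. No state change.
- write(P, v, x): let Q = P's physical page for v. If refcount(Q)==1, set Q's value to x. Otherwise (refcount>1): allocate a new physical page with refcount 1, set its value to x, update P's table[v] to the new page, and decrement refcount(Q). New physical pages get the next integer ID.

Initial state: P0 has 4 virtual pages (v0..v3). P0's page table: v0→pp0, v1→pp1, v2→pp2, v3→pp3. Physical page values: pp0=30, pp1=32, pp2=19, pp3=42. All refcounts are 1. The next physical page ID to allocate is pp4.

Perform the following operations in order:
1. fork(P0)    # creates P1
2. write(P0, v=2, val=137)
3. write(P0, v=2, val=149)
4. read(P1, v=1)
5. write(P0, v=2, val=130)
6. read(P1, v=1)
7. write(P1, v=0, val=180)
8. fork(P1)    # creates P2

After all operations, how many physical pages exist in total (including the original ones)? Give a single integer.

Answer: 6

Derivation:
Op 1: fork(P0) -> P1. 4 ppages; refcounts: pp0:2 pp1:2 pp2:2 pp3:2
Op 2: write(P0, v2, 137). refcount(pp2)=2>1 -> COPY to pp4. 5 ppages; refcounts: pp0:2 pp1:2 pp2:1 pp3:2 pp4:1
Op 3: write(P0, v2, 149). refcount(pp4)=1 -> write in place. 5 ppages; refcounts: pp0:2 pp1:2 pp2:1 pp3:2 pp4:1
Op 4: read(P1, v1) -> 32. No state change.
Op 5: write(P0, v2, 130). refcount(pp4)=1 -> write in place. 5 ppages; refcounts: pp0:2 pp1:2 pp2:1 pp3:2 pp4:1
Op 6: read(P1, v1) -> 32. No state change.
Op 7: write(P1, v0, 180). refcount(pp0)=2>1 -> COPY to pp5. 6 ppages; refcounts: pp0:1 pp1:2 pp2:1 pp3:2 pp4:1 pp5:1
Op 8: fork(P1) -> P2. 6 ppages; refcounts: pp0:1 pp1:3 pp2:2 pp3:3 pp4:1 pp5:2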